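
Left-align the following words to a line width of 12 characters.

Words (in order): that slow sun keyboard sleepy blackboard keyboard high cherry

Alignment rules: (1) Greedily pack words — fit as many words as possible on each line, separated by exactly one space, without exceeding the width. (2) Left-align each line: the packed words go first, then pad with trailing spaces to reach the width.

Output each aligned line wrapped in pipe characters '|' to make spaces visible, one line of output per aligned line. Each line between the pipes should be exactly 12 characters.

Line 1: ['that', 'slow'] (min_width=9, slack=3)
Line 2: ['sun', 'keyboard'] (min_width=12, slack=0)
Line 3: ['sleepy'] (min_width=6, slack=6)
Line 4: ['blackboard'] (min_width=10, slack=2)
Line 5: ['keyboard'] (min_width=8, slack=4)
Line 6: ['high', 'cherry'] (min_width=11, slack=1)

Answer: |that slow   |
|sun keyboard|
|sleepy      |
|blackboard  |
|keyboard    |
|high cherry |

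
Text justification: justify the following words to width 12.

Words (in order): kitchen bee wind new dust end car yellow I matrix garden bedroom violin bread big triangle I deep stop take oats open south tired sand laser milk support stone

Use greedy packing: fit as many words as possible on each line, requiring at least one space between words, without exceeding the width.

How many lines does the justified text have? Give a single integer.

Line 1: ['kitchen', 'bee'] (min_width=11, slack=1)
Line 2: ['wind', 'new'] (min_width=8, slack=4)
Line 3: ['dust', 'end', 'car'] (min_width=12, slack=0)
Line 4: ['yellow', 'I'] (min_width=8, slack=4)
Line 5: ['matrix'] (min_width=6, slack=6)
Line 6: ['garden'] (min_width=6, slack=6)
Line 7: ['bedroom'] (min_width=7, slack=5)
Line 8: ['violin', 'bread'] (min_width=12, slack=0)
Line 9: ['big', 'triangle'] (min_width=12, slack=0)
Line 10: ['I', 'deep', 'stop'] (min_width=11, slack=1)
Line 11: ['take', 'oats'] (min_width=9, slack=3)
Line 12: ['open', 'south'] (min_width=10, slack=2)
Line 13: ['tired', 'sand'] (min_width=10, slack=2)
Line 14: ['laser', 'milk'] (min_width=10, slack=2)
Line 15: ['support'] (min_width=7, slack=5)
Line 16: ['stone'] (min_width=5, slack=7)
Total lines: 16

Answer: 16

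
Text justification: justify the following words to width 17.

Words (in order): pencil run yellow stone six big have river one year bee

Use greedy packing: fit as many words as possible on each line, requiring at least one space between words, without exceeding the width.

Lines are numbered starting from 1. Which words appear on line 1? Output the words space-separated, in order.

Line 1: ['pencil', 'run', 'yellow'] (min_width=17, slack=0)
Line 2: ['stone', 'six', 'big'] (min_width=13, slack=4)
Line 3: ['have', 'river', 'one'] (min_width=14, slack=3)
Line 4: ['year', 'bee'] (min_width=8, slack=9)

Answer: pencil run yellow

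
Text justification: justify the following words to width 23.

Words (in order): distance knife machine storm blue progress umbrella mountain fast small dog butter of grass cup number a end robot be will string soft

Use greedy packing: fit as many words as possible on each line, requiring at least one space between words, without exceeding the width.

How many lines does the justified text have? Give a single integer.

Answer: 7

Derivation:
Line 1: ['distance', 'knife', 'machine'] (min_width=22, slack=1)
Line 2: ['storm', 'blue', 'progress'] (min_width=19, slack=4)
Line 3: ['umbrella', 'mountain', 'fast'] (min_width=22, slack=1)
Line 4: ['small', 'dog', 'butter', 'of'] (min_width=19, slack=4)
Line 5: ['grass', 'cup', 'number', 'a', 'end'] (min_width=22, slack=1)
Line 6: ['robot', 'be', 'will', 'string'] (min_width=20, slack=3)
Line 7: ['soft'] (min_width=4, slack=19)
Total lines: 7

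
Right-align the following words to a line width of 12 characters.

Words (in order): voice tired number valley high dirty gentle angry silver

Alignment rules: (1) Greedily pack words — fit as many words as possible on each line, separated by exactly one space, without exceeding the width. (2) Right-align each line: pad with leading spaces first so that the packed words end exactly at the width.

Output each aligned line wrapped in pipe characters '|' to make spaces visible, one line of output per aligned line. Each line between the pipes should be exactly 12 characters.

Answer: | voice tired|
|      number|
| valley high|
|dirty gentle|
|angry silver|

Derivation:
Line 1: ['voice', 'tired'] (min_width=11, slack=1)
Line 2: ['number'] (min_width=6, slack=6)
Line 3: ['valley', 'high'] (min_width=11, slack=1)
Line 4: ['dirty', 'gentle'] (min_width=12, slack=0)
Line 5: ['angry', 'silver'] (min_width=12, slack=0)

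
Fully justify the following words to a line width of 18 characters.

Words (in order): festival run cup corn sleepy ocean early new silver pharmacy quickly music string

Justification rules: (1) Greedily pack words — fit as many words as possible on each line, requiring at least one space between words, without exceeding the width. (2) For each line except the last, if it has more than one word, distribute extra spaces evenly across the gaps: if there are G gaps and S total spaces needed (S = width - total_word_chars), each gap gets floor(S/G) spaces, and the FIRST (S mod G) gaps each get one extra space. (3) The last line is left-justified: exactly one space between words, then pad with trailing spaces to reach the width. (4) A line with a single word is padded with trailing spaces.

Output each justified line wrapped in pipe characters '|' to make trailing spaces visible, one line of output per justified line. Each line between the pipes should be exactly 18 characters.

Line 1: ['festival', 'run', 'cup'] (min_width=16, slack=2)
Line 2: ['corn', 'sleepy', 'ocean'] (min_width=17, slack=1)
Line 3: ['early', 'new', 'silver'] (min_width=16, slack=2)
Line 4: ['pharmacy', 'quickly'] (min_width=16, slack=2)
Line 5: ['music', 'string'] (min_width=12, slack=6)

Answer: |festival  run  cup|
|corn  sleepy ocean|
|early  new  silver|
|pharmacy   quickly|
|music string      |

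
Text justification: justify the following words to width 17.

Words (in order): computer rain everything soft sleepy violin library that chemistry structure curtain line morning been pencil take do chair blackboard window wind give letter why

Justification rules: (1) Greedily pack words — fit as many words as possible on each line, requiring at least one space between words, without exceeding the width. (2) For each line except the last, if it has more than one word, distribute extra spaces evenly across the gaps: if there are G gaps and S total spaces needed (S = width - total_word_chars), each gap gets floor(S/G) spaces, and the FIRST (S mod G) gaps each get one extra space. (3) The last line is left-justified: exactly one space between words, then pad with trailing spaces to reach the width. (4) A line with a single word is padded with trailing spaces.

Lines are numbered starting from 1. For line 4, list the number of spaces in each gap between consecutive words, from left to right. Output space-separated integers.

Answer: 6

Derivation:
Line 1: ['computer', 'rain'] (min_width=13, slack=4)
Line 2: ['everything', 'soft'] (min_width=15, slack=2)
Line 3: ['sleepy', 'violin'] (min_width=13, slack=4)
Line 4: ['library', 'that'] (min_width=12, slack=5)
Line 5: ['chemistry'] (min_width=9, slack=8)
Line 6: ['structure', 'curtain'] (min_width=17, slack=0)
Line 7: ['line', 'morning', 'been'] (min_width=17, slack=0)
Line 8: ['pencil', 'take', 'do'] (min_width=14, slack=3)
Line 9: ['chair', 'blackboard'] (min_width=16, slack=1)
Line 10: ['window', 'wind', 'give'] (min_width=16, slack=1)
Line 11: ['letter', 'why'] (min_width=10, slack=7)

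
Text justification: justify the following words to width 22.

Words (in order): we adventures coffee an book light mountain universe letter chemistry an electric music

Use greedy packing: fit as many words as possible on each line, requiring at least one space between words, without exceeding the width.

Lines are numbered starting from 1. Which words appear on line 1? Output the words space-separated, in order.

Line 1: ['we', 'adventures', 'coffee'] (min_width=20, slack=2)
Line 2: ['an', 'book', 'light', 'mountain'] (min_width=22, slack=0)
Line 3: ['universe', 'letter'] (min_width=15, slack=7)
Line 4: ['chemistry', 'an', 'electric'] (min_width=21, slack=1)
Line 5: ['music'] (min_width=5, slack=17)

Answer: we adventures coffee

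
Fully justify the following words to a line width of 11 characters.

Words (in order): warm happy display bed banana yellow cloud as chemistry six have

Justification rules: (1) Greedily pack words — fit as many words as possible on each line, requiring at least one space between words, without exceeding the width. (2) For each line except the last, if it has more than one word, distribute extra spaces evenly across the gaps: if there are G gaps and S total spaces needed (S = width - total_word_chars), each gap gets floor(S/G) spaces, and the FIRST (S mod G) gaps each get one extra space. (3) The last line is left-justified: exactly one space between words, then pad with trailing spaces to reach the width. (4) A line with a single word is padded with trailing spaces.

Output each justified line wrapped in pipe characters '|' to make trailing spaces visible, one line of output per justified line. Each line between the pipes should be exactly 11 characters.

Answer: |warm  happy|
|display bed|
|banana     |
|yellow     |
|cloud    as|
|chemistry  |
|six have   |

Derivation:
Line 1: ['warm', 'happy'] (min_width=10, slack=1)
Line 2: ['display', 'bed'] (min_width=11, slack=0)
Line 3: ['banana'] (min_width=6, slack=5)
Line 4: ['yellow'] (min_width=6, slack=5)
Line 5: ['cloud', 'as'] (min_width=8, slack=3)
Line 6: ['chemistry'] (min_width=9, slack=2)
Line 7: ['six', 'have'] (min_width=8, slack=3)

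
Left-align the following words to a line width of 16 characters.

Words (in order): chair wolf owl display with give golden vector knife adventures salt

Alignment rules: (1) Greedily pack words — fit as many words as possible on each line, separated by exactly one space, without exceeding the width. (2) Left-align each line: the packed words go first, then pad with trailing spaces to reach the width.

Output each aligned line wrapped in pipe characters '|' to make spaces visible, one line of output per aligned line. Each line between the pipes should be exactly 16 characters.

Line 1: ['chair', 'wolf', 'owl'] (min_width=14, slack=2)
Line 2: ['display', 'with'] (min_width=12, slack=4)
Line 3: ['give', 'golden'] (min_width=11, slack=5)
Line 4: ['vector', 'knife'] (min_width=12, slack=4)
Line 5: ['adventures', 'salt'] (min_width=15, slack=1)

Answer: |chair wolf owl  |
|display with    |
|give golden     |
|vector knife    |
|adventures salt |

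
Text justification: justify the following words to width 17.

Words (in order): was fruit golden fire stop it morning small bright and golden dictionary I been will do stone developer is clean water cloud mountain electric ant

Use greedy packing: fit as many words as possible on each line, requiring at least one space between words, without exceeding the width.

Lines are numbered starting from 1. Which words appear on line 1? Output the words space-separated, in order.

Line 1: ['was', 'fruit', 'golden'] (min_width=16, slack=1)
Line 2: ['fire', 'stop', 'it'] (min_width=12, slack=5)
Line 3: ['morning', 'small'] (min_width=13, slack=4)
Line 4: ['bright', 'and', 'golden'] (min_width=17, slack=0)
Line 5: ['dictionary', 'I', 'been'] (min_width=17, slack=0)
Line 6: ['will', 'do', 'stone'] (min_width=13, slack=4)
Line 7: ['developer', 'is'] (min_width=12, slack=5)
Line 8: ['clean', 'water', 'cloud'] (min_width=17, slack=0)
Line 9: ['mountain', 'electric'] (min_width=17, slack=0)
Line 10: ['ant'] (min_width=3, slack=14)

Answer: was fruit golden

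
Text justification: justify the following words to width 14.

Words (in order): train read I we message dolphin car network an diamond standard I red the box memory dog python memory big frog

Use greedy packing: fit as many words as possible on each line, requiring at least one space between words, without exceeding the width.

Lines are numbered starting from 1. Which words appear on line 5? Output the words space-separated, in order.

Answer: diamond

Derivation:
Line 1: ['train', 'read', 'I'] (min_width=12, slack=2)
Line 2: ['we', 'message'] (min_width=10, slack=4)
Line 3: ['dolphin', 'car'] (min_width=11, slack=3)
Line 4: ['network', 'an'] (min_width=10, slack=4)
Line 5: ['diamond'] (min_width=7, slack=7)
Line 6: ['standard', 'I', 'red'] (min_width=14, slack=0)
Line 7: ['the', 'box', 'memory'] (min_width=14, slack=0)
Line 8: ['dog', 'python'] (min_width=10, slack=4)
Line 9: ['memory', 'big'] (min_width=10, slack=4)
Line 10: ['frog'] (min_width=4, slack=10)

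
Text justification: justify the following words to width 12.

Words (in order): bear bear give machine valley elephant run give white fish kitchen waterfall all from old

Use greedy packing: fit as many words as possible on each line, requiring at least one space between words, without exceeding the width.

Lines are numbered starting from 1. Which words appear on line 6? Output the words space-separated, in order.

Line 1: ['bear', 'bear'] (min_width=9, slack=3)
Line 2: ['give', 'machine'] (min_width=12, slack=0)
Line 3: ['valley'] (min_width=6, slack=6)
Line 4: ['elephant', 'run'] (min_width=12, slack=0)
Line 5: ['give', 'white'] (min_width=10, slack=2)
Line 6: ['fish', 'kitchen'] (min_width=12, slack=0)
Line 7: ['waterfall'] (min_width=9, slack=3)
Line 8: ['all', 'from', 'old'] (min_width=12, slack=0)

Answer: fish kitchen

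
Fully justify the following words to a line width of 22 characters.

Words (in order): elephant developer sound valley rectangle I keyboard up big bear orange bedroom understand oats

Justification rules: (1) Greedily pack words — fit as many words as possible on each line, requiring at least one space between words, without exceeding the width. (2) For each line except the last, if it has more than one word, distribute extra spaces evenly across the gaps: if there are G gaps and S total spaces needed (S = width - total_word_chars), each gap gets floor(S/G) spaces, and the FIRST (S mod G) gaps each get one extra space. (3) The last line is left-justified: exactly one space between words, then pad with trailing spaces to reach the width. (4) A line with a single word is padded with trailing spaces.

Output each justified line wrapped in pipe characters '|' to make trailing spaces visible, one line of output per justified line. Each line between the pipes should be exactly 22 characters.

Answer: |elephant     developer|
|sound valley rectangle|
|I keyboard up big bear|
|orange         bedroom|
|understand oats       |

Derivation:
Line 1: ['elephant', 'developer'] (min_width=18, slack=4)
Line 2: ['sound', 'valley', 'rectangle'] (min_width=22, slack=0)
Line 3: ['I', 'keyboard', 'up', 'big', 'bear'] (min_width=22, slack=0)
Line 4: ['orange', 'bedroom'] (min_width=14, slack=8)
Line 5: ['understand', 'oats'] (min_width=15, slack=7)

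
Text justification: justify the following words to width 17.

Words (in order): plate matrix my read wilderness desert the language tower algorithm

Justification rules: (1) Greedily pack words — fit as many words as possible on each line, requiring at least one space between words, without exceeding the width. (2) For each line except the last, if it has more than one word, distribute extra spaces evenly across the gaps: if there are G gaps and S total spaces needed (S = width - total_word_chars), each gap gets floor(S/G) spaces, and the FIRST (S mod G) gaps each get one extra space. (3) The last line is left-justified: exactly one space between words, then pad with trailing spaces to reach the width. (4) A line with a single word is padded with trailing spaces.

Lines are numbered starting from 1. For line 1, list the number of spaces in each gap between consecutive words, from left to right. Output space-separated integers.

Answer: 2 2

Derivation:
Line 1: ['plate', 'matrix', 'my'] (min_width=15, slack=2)
Line 2: ['read', 'wilderness'] (min_width=15, slack=2)
Line 3: ['desert', 'the'] (min_width=10, slack=7)
Line 4: ['language', 'tower'] (min_width=14, slack=3)
Line 5: ['algorithm'] (min_width=9, slack=8)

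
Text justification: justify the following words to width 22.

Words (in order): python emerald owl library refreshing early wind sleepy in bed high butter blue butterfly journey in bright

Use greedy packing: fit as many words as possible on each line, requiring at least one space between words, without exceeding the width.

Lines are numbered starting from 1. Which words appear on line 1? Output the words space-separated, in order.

Answer: python emerald owl

Derivation:
Line 1: ['python', 'emerald', 'owl'] (min_width=18, slack=4)
Line 2: ['library', 'refreshing'] (min_width=18, slack=4)
Line 3: ['early', 'wind', 'sleepy', 'in'] (min_width=20, slack=2)
Line 4: ['bed', 'high', 'butter', 'blue'] (min_width=20, slack=2)
Line 5: ['butterfly', 'journey', 'in'] (min_width=20, slack=2)
Line 6: ['bright'] (min_width=6, slack=16)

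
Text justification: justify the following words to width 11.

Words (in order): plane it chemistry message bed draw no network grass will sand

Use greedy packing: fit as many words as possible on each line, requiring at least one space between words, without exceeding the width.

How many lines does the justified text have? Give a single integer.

Line 1: ['plane', 'it'] (min_width=8, slack=3)
Line 2: ['chemistry'] (min_width=9, slack=2)
Line 3: ['message', 'bed'] (min_width=11, slack=0)
Line 4: ['draw', 'no'] (min_width=7, slack=4)
Line 5: ['network'] (min_width=7, slack=4)
Line 6: ['grass', 'will'] (min_width=10, slack=1)
Line 7: ['sand'] (min_width=4, slack=7)
Total lines: 7

Answer: 7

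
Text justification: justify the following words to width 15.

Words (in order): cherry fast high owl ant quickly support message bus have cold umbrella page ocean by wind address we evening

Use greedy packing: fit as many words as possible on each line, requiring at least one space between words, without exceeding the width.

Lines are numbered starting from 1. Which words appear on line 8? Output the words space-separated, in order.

Answer: address we

Derivation:
Line 1: ['cherry', 'fast'] (min_width=11, slack=4)
Line 2: ['high', 'owl', 'ant'] (min_width=12, slack=3)
Line 3: ['quickly', 'support'] (min_width=15, slack=0)
Line 4: ['message', 'bus'] (min_width=11, slack=4)
Line 5: ['have', 'cold'] (min_width=9, slack=6)
Line 6: ['umbrella', 'page'] (min_width=13, slack=2)
Line 7: ['ocean', 'by', 'wind'] (min_width=13, slack=2)
Line 8: ['address', 'we'] (min_width=10, slack=5)
Line 9: ['evening'] (min_width=7, slack=8)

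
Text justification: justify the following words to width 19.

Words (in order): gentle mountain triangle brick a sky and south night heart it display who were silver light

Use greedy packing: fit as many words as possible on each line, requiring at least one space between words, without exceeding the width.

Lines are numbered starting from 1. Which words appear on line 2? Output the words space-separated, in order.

Answer: triangle brick a

Derivation:
Line 1: ['gentle', 'mountain'] (min_width=15, slack=4)
Line 2: ['triangle', 'brick', 'a'] (min_width=16, slack=3)
Line 3: ['sky', 'and', 'south', 'night'] (min_width=19, slack=0)
Line 4: ['heart', 'it', 'display'] (min_width=16, slack=3)
Line 5: ['who', 'were', 'silver'] (min_width=15, slack=4)
Line 6: ['light'] (min_width=5, slack=14)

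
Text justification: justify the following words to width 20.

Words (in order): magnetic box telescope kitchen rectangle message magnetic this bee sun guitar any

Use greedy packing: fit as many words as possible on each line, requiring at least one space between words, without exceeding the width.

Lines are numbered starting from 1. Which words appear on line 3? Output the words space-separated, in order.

Answer: rectangle message

Derivation:
Line 1: ['magnetic', 'box'] (min_width=12, slack=8)
Line 2: ['telescope', 'kitchen'] (min_width=17, slack=3)
Line 3: ['rectangle', 'message'] (min_width=17, slack=3)
Line 4: ['magnetic', 'this', 'bee'] (min_width=17, slack=3)
Line 5: ['sun', 'guitar', 'any'] (min_width=14, slack=6)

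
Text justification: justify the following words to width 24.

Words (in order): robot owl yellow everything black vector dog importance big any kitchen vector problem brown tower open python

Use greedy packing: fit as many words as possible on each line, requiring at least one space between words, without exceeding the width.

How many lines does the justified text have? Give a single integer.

Answer: 5

Derivation:
Line 1: ['robot', 'owl', 'yellow'] (min_width=16, slack=8)
Line 2: ['everything', 'black', 'vector'] (min_width=23, slack=1)
Line 3: ['dog', 'importance', 'big', 'any'] (min_width=22, slack=2)
Line 4: ['kitchen', 'vector', 'problem'] (min_width=22, slack=2)
Line 5: ['brown', 'tower', 'open', 'python'] (min_width=23, slack=1)
Total lines: 5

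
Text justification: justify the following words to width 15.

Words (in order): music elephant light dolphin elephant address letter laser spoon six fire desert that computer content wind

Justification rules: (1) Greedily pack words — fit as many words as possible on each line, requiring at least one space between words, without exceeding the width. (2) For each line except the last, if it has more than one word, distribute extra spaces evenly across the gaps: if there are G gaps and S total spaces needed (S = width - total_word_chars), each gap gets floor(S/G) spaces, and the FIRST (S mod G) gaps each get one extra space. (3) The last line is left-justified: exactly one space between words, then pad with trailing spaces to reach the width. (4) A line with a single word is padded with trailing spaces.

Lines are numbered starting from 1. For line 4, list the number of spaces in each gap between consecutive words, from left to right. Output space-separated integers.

Line 1: ['music', 'elephant'] (min_width=14, slack=1)
Line 2: ['light', 'dolphin'] (min_width=13, slack=2)
Line 3: ['elephant'] (min_width=8, slack=7)
Line 4: ['address', 'letter'] (min_width=14, slack=1)
Line 5: ['laser', 'spoon', 'six'] (min_width=15, slack=0)
Line 6: ['fire', 'desert'] (min_width=11, slack=4)
Line 7: ['that', 'computer'] (min_width=13, slack=2)
Line 8: ['content', 'wind'] (min_width=12, slack=3)

Answer: 2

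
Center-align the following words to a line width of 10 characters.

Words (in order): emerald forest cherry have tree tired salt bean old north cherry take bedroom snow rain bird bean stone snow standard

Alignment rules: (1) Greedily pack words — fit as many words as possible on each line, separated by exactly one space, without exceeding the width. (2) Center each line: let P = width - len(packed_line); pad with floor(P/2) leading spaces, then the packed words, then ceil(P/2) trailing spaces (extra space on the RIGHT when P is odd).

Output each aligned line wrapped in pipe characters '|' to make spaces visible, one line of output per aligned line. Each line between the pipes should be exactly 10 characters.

Answer: | emerald  |
|  forest  |
|  cherry  |
|have tree |
|tired salt|
| bean old |
|  north   |
|  cherry  |
|   take   |
| bedroom  |
|snow rain |
|bird bean |
|stone snow|
| standard |

Derivation:
Line 1: ['emerald'] (min_width=7, slack=3)
Line 2: ['forest'] (min_width=6, slack=4)
Line 3: ['cherry'] (min_width=6, slack=4)
Line 4: ['have', 'tree'] (min_width=9, slack=1)
Line 5: ['tired', 'salt'] (min_width=10, slack=0)
Line 6: ['bean', 'old'] (min_width=8, slack=2)
Line 7: ['north'] (min_width=5, slack=5)
Line 8: ['cherry'] (min_width=6, slack=4)
Line 9: ['take'] (min_width=4, slack=6)
Line 10: ['bedroom'] (min_width=7, slack=3)
Line 11: ['snow', 'rain'] (min_width=9, slack=1)
Line 12: ['bird', 'bean'] (min_width=9, slack=1)
Line 13: ['stone', 'snow'] (min_width=10, slack=0)
Line 14: ['standard'] (min_width=8, slack=2)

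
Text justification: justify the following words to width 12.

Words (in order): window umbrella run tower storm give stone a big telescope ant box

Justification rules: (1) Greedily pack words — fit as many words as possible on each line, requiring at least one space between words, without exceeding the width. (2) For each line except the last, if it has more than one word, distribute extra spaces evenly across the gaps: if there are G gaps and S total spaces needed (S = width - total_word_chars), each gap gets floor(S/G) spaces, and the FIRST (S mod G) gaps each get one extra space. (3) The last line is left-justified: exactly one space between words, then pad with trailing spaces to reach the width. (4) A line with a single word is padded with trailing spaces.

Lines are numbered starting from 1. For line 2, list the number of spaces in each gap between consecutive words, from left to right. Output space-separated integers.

Line 1: ['window'] (min_width=6, slack=6)
Line 2: ['umbrella', 'run'] (min_width=12, slack=0)
Line 3: ['tower', 'storm'] (min_width=11, slack=1)
Line 4: ['give', 'stone', 'a'] (min_width=12, slack=0)
Line 5: ['big'] (min_width=3, slack=9)
Line 6: ['telescope'] (min_width=9, slack=3)
Line 7: ['ant', 'box'] (min_width=7, slack=5)

Answer: 1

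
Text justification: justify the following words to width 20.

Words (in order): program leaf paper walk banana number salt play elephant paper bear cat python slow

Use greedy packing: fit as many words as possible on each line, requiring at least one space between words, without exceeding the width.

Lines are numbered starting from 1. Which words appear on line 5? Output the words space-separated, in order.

Answer: python slow

Derivation:
Line 1: ['program', 'leaf', 'paper'] (min_width=18, slack=2)
Line 2: ['walk', 'banana', 'number'] (min_width=18, slack=2)
Line 3: ['salt', 'play', 'elephant'] (min_width=18, slack=2)
Line 4: ['paper', 'bear', 'cat'] (min_width=14, slack=6)
Line 5: ['python', 'slow'] (min_width=11, slack=9)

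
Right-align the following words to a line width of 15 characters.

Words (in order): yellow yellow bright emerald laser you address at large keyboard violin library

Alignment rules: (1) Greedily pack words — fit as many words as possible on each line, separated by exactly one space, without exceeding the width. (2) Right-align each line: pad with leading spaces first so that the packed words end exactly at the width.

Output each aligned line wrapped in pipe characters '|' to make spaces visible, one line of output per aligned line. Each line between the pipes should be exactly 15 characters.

Answer: |  yellow yellow|
| bright emerald|
|      laser you|
|     address at|
| large keyboard|
| violin library|

Derivation:
Line 1: ['yellow', 'yellow'] (min_width=13, slack=2)
Line 2: ['bright', 'emerald'] (min_width=14, slack=1)
Line 3: ['laser', 'you'] (min_width=9, slack=6)
Line 4: ['address', 'at'] (min_width=10, slack=5)
Line 5: ['large', 'keyboard'] (min_width=14, slack=1)
Line 6: ['violin', 'library'] (min_width=14, slack=1)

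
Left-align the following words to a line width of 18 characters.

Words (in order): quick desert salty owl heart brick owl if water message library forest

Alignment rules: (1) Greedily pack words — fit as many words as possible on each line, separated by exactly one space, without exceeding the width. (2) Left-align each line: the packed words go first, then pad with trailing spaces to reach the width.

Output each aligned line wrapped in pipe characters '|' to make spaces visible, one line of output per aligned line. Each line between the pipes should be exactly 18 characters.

Line 1: ['quick', 'desert', 'salty'] (min_width=18, slack=0)
Line 2: ['owl', 'heart', 'brick'] (min_width=15, slack=3)
Line 3: ['owl', 'if', 'water'] (min_width=12, slack=6)
Line 4: ['message', 'library'] (min_width=15, slack=3)
Line 5: ['forest'] (min_width=6, slack=12)

Answer: |quick desert salty|
|owl heart brick   |
|owl if water      |
|message library   |
|forest            |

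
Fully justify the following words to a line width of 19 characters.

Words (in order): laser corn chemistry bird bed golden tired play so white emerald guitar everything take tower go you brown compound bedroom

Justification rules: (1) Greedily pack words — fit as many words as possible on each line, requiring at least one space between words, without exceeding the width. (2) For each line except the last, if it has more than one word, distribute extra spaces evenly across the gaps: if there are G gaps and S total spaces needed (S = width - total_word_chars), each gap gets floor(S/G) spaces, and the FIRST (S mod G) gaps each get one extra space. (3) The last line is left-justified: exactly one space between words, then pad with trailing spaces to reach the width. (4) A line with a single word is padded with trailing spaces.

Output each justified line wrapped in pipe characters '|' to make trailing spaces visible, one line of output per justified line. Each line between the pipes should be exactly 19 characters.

Line 1: ['laser', 'corn'] (min_width=10, slack=9)
Line 2: ['chemistry', 'bird', 'bed'] (min_width=18, slack=1)
Line 3: ['golden', 'tired', 'play'] (min_width=17, slack=2)
Line 4: ['so', 'white', 'emerald'] (min_width=16, slack=3)
Line 5: ['guitar', 'everything'] (min_width=17, slack=2)
Line 6: ['take', 'tower', 'go', 'you'] (min_width=17, slack=2)
Line 7: ['brown', 'compound'] (min_width=14, slack=5)
Line 8: ['bedroom'] (min_width=7, slack=12)

Answer: |laser          corn|
|chemistry  bird bed|
|golden  tired  play|
|so   white  emerald|
|guitar   everything|
|take  tower  go you|
|brown      compound|
|bedroom            |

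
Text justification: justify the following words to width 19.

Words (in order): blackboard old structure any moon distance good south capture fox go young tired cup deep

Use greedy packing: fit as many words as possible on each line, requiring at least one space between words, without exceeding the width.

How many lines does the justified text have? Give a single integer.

Answer: 6

Derivation:
Line 1: ['blackboard', 'old'] (min_width=14, slack=5)
Line 2: ['structure', 'any', 'moon'] (min_width=18, slack=1)
Line 3: ['distance', 'good', 'south'] (min_width=19, slack=0)
Line 4: ['capture', 'fox', 'go'] (min_width=14, slack=5)
Line 5: ['young', 'tired', 'cup'] (min_width=15, slack=4)
Line 6: ['deep'] (min_width=4, slack=15)
Total lines: 6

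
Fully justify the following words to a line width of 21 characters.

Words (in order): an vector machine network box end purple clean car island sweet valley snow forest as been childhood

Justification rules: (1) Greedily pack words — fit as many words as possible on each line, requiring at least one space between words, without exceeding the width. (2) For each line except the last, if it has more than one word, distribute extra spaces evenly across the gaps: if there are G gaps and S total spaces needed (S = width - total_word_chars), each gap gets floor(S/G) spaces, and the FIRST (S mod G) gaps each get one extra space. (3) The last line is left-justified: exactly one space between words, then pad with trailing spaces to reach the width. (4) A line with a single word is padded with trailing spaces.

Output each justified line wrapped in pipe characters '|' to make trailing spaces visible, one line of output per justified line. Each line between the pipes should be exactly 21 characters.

Line 1: ['an', 'vector', 'machine'] (min_width=17, slack=4)
Line 2: ['network', 'box', 'end'] (min_width=15, slack=6)
Line 3: ['purple', 'clean', 'car'] (min_width=16, slack=5)
Line 4: ['island', 'sweet', 'valley'] (min_width=19, slack=2)
Line 5: ['snow', 'forest', 'as', 'been'] (min_width=19, slack=2)
Line 6: ['childhood'] (min_width=9, slack=12)

Answer: |an   vector   machine|
|network    box    end|
|purple    clean   car|
|island  sweet  valley|
|snow  forest  as been|
|childhood            |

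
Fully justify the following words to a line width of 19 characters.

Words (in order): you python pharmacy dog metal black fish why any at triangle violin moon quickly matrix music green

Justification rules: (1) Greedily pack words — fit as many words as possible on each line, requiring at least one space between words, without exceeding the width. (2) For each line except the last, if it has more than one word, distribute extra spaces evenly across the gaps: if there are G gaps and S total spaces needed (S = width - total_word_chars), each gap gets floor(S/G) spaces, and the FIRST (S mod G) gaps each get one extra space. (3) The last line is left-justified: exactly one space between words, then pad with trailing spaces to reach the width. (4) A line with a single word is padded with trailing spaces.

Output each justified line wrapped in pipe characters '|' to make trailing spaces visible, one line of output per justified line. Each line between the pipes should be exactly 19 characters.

Answer: |you python pharmacy|
|dog   metal   black|
|fish   why  any  at|
|triangle     violin|
|moon quickly matrix|
|music green        |

Derivation:
Line 1: ['you', 'python', 'pharmacy'] (min_width=19, slack=0)
Line 2: ['dog', 'metal', 'black'] (min_width=15, slack=4)
Line 3: ['fish', 'why', 'any', 'at'] (min_width=15, slack=4)
Line 4: ['triangle', 'violin'] (min_width=15, slack=4)
Line 5: ['moon', 'quickly', 'matrix'] (min_width=19, slack=0)
Line 6: ['music', 'green'] (min_width=11, slack=8)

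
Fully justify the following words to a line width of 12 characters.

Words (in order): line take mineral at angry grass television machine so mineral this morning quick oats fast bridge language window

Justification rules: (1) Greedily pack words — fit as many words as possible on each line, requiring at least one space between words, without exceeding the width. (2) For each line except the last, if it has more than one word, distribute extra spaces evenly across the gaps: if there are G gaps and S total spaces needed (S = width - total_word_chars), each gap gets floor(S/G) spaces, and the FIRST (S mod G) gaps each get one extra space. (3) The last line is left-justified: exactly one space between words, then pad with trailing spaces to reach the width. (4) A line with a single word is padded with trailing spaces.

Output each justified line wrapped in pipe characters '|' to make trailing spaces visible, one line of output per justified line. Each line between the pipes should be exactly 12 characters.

Answer: |line    take|
|mineral   at|
|angry  grass|
|television  |
|machine   so|
|mineral this|
|morning     |
|quick   oats|
|fast  bridge|
|language    |
|window      |

Derivation:
Line 1: ['line', 'take'] (min_width=9, slack=3)
Line 2: ['mineral', 'at'] (min_width=10, slack=2)
Line 3: ['angry', 'grass'] (min_width=11, slack=1)
Line 4: ['television'] (min_width=10, slack=2)
Line 5: ['machine', 'so'] (min_width=10, slack=2)
Line 6: ['mineral', 'this'] (min_width=12, slack=0)
Line 7: ['morning'] (min_width=7, slack=5)
Line 8: ['quick', 'oats'] (min_width=10, slack=2)
Line 9: ['fast', 'bridge'] (min_width=11, slack=1)
Line 10: ['language'] (min_width=8, slack=4)
Line 11: ['window'] (min_width=6, slack=6)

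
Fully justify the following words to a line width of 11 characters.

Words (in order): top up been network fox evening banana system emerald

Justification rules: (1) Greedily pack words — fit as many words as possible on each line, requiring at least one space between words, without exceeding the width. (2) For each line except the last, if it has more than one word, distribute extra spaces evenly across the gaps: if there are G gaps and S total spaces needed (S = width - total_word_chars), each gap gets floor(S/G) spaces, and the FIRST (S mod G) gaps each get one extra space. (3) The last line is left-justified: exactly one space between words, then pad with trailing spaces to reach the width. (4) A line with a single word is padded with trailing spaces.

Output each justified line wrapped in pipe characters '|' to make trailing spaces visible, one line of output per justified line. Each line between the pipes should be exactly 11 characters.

Answer: |top up been|
|network fox|
|evening    |
|banana     |
|system     |
|emerald    |

Derivation:
Line 1: ['top', 'up', 'been'] (min_width=11, slack=0)
Line 2: ['network', 'fox'] (min_width=11, slack=0)
Line 3: ['evening'] (min_width=7, slack=4)
Line 4: ['banana'] (min_width=6, slack=5)
Line 5: ['system'] (min_width=6, slack=5)
Line 6: ['emerald'] (min_width=7, slack=4)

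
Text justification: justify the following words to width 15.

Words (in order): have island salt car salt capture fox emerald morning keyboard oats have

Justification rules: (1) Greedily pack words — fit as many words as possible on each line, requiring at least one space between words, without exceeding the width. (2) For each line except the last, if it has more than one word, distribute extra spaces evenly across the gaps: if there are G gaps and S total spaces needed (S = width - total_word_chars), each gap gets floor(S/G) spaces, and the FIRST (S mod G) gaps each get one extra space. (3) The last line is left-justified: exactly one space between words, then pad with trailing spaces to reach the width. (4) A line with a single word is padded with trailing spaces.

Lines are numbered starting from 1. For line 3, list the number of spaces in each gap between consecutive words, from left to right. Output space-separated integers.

Line 1: ['have', 'island'] (min_width=11, slack=4)
Line 2: ['salt', 'car', 'salt'] (min_width=13, slack=2)
Line 3: ['capture', 'fox'] (min_width=11, slack=4)
Line 4: ['emerald', 'morning'] (min_width=15, slack=0)
Line 5: ['keyboard', 'oats'] (min_width=13, slack=2)
Line 6: ['have'] (min_width=4, slack=11)

Answer: 5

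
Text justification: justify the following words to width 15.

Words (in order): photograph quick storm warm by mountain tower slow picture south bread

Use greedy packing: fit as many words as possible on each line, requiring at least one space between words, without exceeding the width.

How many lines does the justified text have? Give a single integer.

Line 1: ['photograph'] (min_width=10, slack=5)
Line 2: ['quick', 'storm'] (min_width=11, slack=4)
Line 3: ['warm', 'by'] (min_width=7, slack=8)
Line 4: ['mountain', 'tower'] (min_width=14, slack=1)
Line 5: ['slow', 'picture'] (min_width=12, slack=3)
Line 6: ['south', 'bread'] (min_width=11, slack=4)
Total lines: 6

Answer: 6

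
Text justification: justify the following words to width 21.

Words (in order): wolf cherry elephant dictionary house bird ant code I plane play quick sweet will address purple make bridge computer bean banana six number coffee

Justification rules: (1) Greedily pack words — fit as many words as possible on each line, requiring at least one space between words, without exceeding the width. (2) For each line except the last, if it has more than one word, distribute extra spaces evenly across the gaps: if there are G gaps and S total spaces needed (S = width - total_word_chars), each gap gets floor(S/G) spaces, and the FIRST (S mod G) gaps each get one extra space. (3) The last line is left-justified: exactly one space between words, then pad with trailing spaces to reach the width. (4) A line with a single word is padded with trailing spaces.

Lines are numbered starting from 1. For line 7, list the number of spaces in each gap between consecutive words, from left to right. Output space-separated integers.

Answer: 3 3

Derivation:
Line 1: ['wolf', 'cherry', 'elephant'] (min_width=20, slack=1)
Line 2: ['dictionary', 'house', 'bird'] (min_width=21, slack=0)
Line 3: ['ant', 'code', 'I', 'plane', 'play'] (min_width=21, slack=0)
Line 4: ['quick', 'sweet', 'will'] (min_width=16, slack=5)
Line 5: ['address', 'purple', 'make'] (min_width=19, slack=2)
Line 6: ['bridge', 'computer', 'bean'] (min_width=20, slack=1)
Line 7: ['banana', 'six', 'number'] (min_width=17, slack=4)
Line 8: ['coffee'] (min_width=6, slack=15)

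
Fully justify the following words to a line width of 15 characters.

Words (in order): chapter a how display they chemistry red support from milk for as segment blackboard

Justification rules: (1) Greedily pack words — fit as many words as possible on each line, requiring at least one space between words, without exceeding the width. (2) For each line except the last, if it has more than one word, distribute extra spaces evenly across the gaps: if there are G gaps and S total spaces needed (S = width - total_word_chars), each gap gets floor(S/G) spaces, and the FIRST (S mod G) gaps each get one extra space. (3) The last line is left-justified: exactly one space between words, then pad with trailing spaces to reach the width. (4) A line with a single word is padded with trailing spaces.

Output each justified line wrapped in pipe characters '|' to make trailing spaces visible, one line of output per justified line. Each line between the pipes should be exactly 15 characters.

Answer: |chapter  a  how|
|display    they|
|chemistry   red|
|support    from|
|milk   for   as|
|segment        |
|blackboard     |

Derivation:
Line 1: ['chapter', 'a', 'how'] (min_width=13, slack=2)
Line 2: ['display', 'they'] (min_width=12, slack=3)
Line 3: ['chemistry', 'red'] (min_width=13, slack=2)
Line 4: ['support', 'from'] (min_width=12, slack=3)
Line 5: ['milk', 'for', 'as'] (min_width=11, slack=4)
Line 6: ['segment'] (min_width=7, slack=8)
Line 7: ['blackboard'] (min_width=10, slack=5)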